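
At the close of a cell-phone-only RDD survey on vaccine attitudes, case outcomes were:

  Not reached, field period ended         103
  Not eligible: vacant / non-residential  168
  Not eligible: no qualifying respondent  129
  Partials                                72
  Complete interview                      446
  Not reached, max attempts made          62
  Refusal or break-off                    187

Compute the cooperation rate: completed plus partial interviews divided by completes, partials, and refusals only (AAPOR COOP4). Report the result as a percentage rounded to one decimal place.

No answer / not reached = 103 + 62 = 165
Screened out, ineligible = 129 + 168 = 297
Numerator: 446 + 72 = 518
Denominator: 446 + 72 + 187 = 705
COOP4 = 518 / 705 = 0.7348

73.5%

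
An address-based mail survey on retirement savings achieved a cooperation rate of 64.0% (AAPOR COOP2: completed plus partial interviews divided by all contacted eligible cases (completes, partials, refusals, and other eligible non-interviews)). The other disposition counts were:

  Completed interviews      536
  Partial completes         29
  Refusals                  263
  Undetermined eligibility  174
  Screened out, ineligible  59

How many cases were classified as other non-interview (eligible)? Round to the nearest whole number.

55

Num → 536 + 29 = 565
COOP2 = 565 / D = 0.640
D = 565 / 0.640 = 882.8
Remaining denominator categories sum to 828
other non-interview (eligible) = 882.8 − 828 ≈ 55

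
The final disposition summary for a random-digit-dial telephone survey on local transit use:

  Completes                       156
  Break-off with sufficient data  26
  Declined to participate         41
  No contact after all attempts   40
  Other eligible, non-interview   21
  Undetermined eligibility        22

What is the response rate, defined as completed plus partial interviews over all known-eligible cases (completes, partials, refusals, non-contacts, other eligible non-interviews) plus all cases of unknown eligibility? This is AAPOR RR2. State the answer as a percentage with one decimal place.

Num: 156 + 26 = 182
Base: 156 + 26 + 41 + 40 + 21 + 22 = 306
RR2 = 182 / 306 = 0.5948

59.5%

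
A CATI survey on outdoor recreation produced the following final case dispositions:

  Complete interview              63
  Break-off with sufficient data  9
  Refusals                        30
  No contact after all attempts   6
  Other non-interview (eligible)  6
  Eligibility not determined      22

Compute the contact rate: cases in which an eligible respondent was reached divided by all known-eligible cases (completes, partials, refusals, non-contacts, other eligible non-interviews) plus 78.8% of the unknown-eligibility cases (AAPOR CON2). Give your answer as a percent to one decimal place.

Num = 63 + 9 + 30 + 6 = 108
Determined eligible = 63 + 9 + 30 + 6 + 6 = 114
Eligible share of unknowns = 0.7880 × 22 = 17.34
Base = 114 + 17.34 = 131.34
CON2 = 108 / 131.34 = 0.8223

82.2%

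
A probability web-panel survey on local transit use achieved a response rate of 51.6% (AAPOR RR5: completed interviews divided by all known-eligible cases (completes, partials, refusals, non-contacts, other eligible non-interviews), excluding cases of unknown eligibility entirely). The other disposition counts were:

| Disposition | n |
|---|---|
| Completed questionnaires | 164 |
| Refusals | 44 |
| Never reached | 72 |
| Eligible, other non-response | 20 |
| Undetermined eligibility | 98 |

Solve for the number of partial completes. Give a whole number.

RR5 = 164 / D = 0.516
D = 164 / 0.516 = 317.8
Other denominator terms total 300
partial completes = 317.8 − 300 ≈ 18

18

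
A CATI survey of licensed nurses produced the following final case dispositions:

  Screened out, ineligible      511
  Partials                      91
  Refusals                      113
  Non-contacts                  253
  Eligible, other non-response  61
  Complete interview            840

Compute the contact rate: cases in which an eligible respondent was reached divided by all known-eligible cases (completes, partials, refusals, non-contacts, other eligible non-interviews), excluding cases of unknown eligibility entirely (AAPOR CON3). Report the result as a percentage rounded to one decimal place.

81.4%

Num = 840 + 91 + 113 + 61 = 1105
Base = 840 + 91 + 113 + 253 + 61 = 1358
CON3 = 1105 / 1358 = 0.8137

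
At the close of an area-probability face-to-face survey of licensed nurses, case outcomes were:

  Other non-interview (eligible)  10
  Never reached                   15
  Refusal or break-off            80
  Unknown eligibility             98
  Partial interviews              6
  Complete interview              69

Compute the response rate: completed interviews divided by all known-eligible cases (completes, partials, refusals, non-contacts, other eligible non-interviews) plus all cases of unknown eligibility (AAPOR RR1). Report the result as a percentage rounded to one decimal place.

24.8%

Num: 69
Denom: 69 + 6 + 80 + 15 + 10 + 98 = 278
RR1 = 69 / 278 = 0.2482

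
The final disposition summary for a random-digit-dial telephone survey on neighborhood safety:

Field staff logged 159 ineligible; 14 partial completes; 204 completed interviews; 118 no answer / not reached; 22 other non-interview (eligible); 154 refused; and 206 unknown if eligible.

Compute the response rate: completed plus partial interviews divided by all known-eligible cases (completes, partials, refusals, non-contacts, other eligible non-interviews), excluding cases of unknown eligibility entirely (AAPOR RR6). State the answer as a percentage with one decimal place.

42.6%

Num → 204 + 14 = 218
Denom → 204 + 14 + 154 + 118 + 22 = 512
RR6 = 218 / 512 = 0.4258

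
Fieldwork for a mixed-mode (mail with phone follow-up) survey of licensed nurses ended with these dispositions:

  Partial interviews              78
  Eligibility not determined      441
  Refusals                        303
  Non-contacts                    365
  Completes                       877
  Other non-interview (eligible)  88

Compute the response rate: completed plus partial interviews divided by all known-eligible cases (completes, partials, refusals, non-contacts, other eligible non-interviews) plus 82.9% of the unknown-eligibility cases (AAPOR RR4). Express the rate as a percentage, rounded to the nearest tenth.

46.0%

Top: 877 + 78 = 955
Eligible (known): 877 + 78 + 303 + 365 + 88 = 1711
e × U: 0.8290 × 441 = 365.59
Denominator: 1711 + 365.59 = 2076.59
RR4 = 955 / 2076.59 = 0.4599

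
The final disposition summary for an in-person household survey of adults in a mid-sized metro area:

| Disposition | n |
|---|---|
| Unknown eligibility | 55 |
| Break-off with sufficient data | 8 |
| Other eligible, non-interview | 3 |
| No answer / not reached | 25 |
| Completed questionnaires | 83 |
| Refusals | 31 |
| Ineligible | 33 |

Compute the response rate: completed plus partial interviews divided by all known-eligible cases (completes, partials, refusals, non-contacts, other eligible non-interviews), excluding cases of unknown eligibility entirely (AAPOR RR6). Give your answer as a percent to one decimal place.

Num: 83 + 8 = 91
Denom: 83 + 8 + 31 + 25 + 3 = 150
RR6 = 91 / 150 = 0.6067

60.7%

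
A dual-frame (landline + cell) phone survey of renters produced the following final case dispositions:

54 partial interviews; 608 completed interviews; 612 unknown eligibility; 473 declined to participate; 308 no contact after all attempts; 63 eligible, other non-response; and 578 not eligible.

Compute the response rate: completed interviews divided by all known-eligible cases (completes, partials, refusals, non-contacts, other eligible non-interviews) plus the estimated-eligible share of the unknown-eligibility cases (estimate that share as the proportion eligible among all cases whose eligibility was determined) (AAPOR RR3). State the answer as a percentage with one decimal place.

31.2%

Top: 608
Known eligible: 608 + 54 + 473 + 308 + 63 = 1506
e = 1506 / (1506 + 578) = 1506 / 2084 = 0.7226
e × U: 0.7226 × 612 = 442.23
Base: 1506 + 442.23 = 1948.23
RR3 = 608 / 1948.23 = 0.3121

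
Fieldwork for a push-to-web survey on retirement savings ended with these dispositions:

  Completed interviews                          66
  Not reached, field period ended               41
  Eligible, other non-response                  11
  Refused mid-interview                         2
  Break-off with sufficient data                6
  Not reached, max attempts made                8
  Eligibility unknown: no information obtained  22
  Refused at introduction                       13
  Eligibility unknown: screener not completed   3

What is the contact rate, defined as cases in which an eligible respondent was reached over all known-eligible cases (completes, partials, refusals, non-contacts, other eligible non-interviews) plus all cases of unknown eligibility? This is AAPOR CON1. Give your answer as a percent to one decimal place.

Refusals = 13 + 2 = 15
Never reached = 41 + 8 = 49
Unknown eligibility = 3 + 22 = 25
Num = 66 + 6 + 15 + 11 = 98
Base = 66 + 6 + 15 + 49 + 11 + 25 = 172
CON1 = 98 / 172 = 0.5698

57.0%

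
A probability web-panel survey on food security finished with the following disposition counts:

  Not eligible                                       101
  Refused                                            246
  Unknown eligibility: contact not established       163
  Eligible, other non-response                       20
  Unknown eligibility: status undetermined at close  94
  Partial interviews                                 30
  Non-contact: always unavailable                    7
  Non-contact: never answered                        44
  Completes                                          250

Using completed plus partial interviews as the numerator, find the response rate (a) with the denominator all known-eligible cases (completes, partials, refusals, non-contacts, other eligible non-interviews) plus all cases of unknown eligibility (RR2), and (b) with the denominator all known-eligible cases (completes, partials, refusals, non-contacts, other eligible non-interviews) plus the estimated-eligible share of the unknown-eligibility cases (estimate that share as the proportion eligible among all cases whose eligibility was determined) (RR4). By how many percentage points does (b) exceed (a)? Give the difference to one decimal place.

No contact after all attempts = 44 + 7 = 51
Unknown if eligible = 163 + 94 = 257
Numerator → 250 + 30 = 280
Denominator → 250 + 30 + 246 + 51 + 20 + 257 = 854
RR2 = 280 / 854 = 0.3279
Eligible (known) → 250 + 30 + 246 + 51 + 20 = 597
e = 597 / (597 + 101) = 597 / 698 = 0.8553
Eligible share of unknowns → 0.8553 × 257 = 219.81
Denominator → 597 + 219.81 = 816.81
RR4 = 280 / 816.81 = 0.3428
Difference = 34.28 − 32.79 = 1.49 percentage points

1.5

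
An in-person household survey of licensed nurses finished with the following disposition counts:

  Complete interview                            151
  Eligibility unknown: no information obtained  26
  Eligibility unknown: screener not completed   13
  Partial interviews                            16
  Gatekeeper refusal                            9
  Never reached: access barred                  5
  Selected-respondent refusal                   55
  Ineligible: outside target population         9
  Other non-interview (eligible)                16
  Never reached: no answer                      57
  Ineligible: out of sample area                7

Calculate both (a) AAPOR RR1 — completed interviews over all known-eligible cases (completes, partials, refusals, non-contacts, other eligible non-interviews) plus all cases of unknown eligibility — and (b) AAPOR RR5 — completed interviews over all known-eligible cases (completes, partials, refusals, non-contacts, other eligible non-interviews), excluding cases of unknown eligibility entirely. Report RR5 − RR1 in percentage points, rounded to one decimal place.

5.5

Refusal or break-off = 9 + 55 = 64
No contact after all attempts = 57 + 5 = 62
Unknown eligibility = 13 + 26 = 39
Ineligible = 9 + 7 = 16
Top: 151
Base: 151 + 16 + 64 + 62 + 16 + 39 = 348
RR1 = 151 / 348 = 0.4339
Base: 151 + 16 + 64 + 62 + 16 = 309
RR5 = 151 / 309 = 0.4887
Difference = 48.87 − 43.39 = 5.48 percentage points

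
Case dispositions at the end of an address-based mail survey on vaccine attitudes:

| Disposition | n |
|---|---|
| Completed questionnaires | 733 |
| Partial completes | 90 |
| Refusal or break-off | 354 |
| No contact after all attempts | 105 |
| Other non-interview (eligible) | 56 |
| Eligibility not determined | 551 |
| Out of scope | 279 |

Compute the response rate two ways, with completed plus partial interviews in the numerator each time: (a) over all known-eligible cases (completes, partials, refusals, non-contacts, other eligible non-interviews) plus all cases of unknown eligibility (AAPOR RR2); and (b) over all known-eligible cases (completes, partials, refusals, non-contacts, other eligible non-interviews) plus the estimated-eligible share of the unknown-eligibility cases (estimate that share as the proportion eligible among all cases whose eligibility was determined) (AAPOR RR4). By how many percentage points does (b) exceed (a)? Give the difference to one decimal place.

2.3

Top: 733 + 90 = 823
Denominator: 733 + 90 + 354 + 105 + 56 + 551 = 1889
RR2 = 823 / 1889 = 0.4357
Determined eligible: 733 + 90 + 354 + 105 + 56 = 1338
e = 1338 / (1338 + 279) = 1338 / 1617 = 0.8275
Estimated eligible among unknowns: 0.8275 × 551 = 455.95
Denominator: 1338 + 455.95 = 1793.95
RR4 = 823 / 1793.95 = 0.4588
Difference = 45.88 − 43.57 = 2.31 percentage points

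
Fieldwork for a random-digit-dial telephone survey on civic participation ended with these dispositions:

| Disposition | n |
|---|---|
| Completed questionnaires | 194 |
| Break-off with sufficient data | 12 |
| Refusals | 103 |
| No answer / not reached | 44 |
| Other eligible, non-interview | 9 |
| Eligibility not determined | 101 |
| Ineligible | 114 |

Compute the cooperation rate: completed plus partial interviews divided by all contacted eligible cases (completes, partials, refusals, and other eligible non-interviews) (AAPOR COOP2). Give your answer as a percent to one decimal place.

64.8%

Top = 194 + 12 = 206
Base = 194 + 12 + 103 + 9 = 318
COOP2 = 206 / 318 = 0.6478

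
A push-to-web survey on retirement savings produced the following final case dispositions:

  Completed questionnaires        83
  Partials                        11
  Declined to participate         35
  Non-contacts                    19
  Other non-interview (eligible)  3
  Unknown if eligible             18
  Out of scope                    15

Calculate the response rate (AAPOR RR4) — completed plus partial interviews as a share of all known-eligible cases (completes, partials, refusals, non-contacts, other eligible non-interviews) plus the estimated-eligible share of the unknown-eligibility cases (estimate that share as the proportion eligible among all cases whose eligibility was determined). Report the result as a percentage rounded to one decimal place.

56.2%

Num: 83 + 11 = 94
Determined eligible: 83 + 11 + 35 + 19 + 3 = 151
e = 151 / (151 + 15) = 151 / 166 = 0.9096
Eligible share of unknowns: 0.9096 × 18 = 16.37
Denominator: 151 + 16.37 = 167.37
RR4 = 94 / 167.37 = 0.5616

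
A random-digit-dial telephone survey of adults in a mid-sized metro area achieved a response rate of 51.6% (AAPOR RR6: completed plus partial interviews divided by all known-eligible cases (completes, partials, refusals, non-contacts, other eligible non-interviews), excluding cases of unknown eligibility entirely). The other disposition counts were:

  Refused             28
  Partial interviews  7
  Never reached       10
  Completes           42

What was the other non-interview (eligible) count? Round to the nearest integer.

8

Num: 42 + 7 = 49
RR6 = 49 / D = 0.516
D = 49 / 0.516 = 95.0
Other denominator terms total 87
other non-interview (eligible) = 95.0 − 87 ≈ 8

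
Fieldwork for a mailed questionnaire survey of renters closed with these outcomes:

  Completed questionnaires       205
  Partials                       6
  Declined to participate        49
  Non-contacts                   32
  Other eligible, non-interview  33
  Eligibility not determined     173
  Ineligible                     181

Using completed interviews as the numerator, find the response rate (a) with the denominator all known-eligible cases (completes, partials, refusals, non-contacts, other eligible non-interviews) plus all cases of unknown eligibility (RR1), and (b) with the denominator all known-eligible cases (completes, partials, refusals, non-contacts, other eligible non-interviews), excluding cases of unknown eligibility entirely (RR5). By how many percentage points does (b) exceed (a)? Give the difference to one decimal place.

Top → 205
Denom → 205 + 6 + 49 + 32 + 33 + 173 = 498
RR1 = 205 / 498 = 0.4116
Denom → 205 + 6 + 49 + 32 + 33 = 325
RR5 = 205 / 325 = 0.6308
Difference = 63.08 − 41.16 = 21.92 percentage points

21.9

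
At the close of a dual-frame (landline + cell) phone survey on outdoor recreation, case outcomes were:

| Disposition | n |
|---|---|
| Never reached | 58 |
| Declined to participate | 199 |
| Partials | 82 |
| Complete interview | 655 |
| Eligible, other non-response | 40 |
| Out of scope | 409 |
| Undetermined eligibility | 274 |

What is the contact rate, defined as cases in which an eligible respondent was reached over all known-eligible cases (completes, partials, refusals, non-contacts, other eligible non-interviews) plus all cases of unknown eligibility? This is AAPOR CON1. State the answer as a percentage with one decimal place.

74.6%

Top → 655 + 82 + 199 + 40 = 976
Denom → 655 + 82 + 199 + 58 + 40 + 274 = 1308
CON1 = 976 / 1308 = 0.7462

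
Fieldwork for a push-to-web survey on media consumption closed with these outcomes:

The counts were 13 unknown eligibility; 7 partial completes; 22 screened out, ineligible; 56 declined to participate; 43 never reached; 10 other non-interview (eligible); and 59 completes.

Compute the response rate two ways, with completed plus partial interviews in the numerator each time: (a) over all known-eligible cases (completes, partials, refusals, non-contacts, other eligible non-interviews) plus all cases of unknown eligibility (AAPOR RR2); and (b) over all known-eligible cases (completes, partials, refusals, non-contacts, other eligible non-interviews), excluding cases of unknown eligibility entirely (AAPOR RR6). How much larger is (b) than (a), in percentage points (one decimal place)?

2.6

Num → 59 + 7 = 66
Denom → 59 + 7 + 56 + 43 + 10 + 13 = 188
RR2 = 66 / 188 = 0.3511
Denom → 59 + 7 + 56 + 43 + 10 = 175
RR6 = 66 / 175 = 0.3771
Difference = 37.71 − 35.11 = 2.60 percentage points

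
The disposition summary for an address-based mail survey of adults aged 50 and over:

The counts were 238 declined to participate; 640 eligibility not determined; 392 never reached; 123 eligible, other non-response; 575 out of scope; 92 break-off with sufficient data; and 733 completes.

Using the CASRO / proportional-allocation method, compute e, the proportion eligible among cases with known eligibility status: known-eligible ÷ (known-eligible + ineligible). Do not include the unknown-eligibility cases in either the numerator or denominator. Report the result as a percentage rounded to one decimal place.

73.3%

Known eligible → 733 + 92 + 238 + 392 + 123 = 1578
e = 1578 / (1578 + 575) = 1578 / 2153 = 0.7329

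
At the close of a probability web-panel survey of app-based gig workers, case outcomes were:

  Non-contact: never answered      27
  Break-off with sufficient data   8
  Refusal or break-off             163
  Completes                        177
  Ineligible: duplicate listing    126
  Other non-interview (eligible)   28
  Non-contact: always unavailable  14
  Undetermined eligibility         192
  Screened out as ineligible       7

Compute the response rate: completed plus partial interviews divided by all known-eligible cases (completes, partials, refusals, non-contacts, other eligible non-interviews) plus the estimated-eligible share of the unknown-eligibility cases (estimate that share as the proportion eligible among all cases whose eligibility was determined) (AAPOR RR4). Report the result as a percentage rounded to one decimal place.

Never reached = 27 + 14 = 41
Ineligible = 7 + 126 = 133
Num → 177 + 8 = 185
Eligible (known) → 177 + 8 + 163 + 41 + 28 = 417
e = 417 / (417 + 133) = 417 / 550 = 0.7582
Eligible share of unknowns → 0.7582 × 192 = 145.57
Base → 417 + 145.57 = 562.57
RR4 = 185 / 562.57 = 0.3288

32.9%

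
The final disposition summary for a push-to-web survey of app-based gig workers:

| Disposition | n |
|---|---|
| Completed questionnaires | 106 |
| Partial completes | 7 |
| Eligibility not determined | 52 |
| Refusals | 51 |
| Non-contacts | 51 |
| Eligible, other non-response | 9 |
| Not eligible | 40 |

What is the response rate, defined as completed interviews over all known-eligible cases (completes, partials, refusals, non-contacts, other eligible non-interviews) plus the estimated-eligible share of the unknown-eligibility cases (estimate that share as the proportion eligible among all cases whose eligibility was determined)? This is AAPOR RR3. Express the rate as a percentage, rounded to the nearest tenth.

Numerator: 106
Known eligible: 106 + 7 + 51 + 51 + 9 = 224
e = 224 / (224 + 40) = 224 / 264 = 0.8485
Eligible share of unknowns: 0.8485 × 52 = 44.12
Denominator: 224 + 44.12 = 268.12
RR3 = 106 / 268.12 = 0.3953

39.5%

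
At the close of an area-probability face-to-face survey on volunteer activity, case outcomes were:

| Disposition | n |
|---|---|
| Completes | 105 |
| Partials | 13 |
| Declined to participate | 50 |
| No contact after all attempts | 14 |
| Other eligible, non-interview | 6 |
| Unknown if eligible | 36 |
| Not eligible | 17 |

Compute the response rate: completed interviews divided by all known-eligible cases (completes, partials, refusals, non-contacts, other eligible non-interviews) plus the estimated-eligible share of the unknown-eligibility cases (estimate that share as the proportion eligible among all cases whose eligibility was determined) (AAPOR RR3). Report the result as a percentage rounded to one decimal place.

47.5%

Numerator: 105
Determined eligible: 105 + 13 + 50 + 14 + 6 = 188
e = 188 / (188 + 17) = 188 / 205 = 0.9171
Eligible share of unknowns: 0.9171 × 36 = 33.02
Base: 188 + 33.02 = 221.02
RR3 = 105 / 221.02 = 0.4751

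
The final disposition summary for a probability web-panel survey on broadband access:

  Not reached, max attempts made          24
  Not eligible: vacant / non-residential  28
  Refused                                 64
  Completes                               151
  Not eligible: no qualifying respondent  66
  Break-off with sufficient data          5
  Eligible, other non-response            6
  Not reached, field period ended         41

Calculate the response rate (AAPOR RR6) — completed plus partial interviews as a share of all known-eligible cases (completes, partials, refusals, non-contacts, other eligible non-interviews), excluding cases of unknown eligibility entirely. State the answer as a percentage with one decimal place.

53.6%

Non-contacts = 41 + 24 = 65
Screened out, ineligible = 66 + 28 = 94
Num = 151 + 5 = 156
Base = 151 + 5 + 64 + 65 + 6 = 291
RR6 = 156 / 291 = 0.5361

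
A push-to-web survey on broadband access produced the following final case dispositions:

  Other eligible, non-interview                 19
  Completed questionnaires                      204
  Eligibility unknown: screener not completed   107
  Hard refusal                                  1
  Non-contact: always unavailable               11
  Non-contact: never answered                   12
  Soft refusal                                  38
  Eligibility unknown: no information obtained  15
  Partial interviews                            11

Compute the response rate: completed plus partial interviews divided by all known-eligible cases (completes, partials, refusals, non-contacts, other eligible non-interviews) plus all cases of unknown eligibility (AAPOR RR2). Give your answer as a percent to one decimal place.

51.4%

Refused = 1 + 38 = 39
Non-contacts = 12 + 11 = 23
Eligibility not determined = 107 + 15 = 122
Top → 204 + 11 = 215
Denominator → 204 + 11 + 39 + 23 + 19 + 122 = 418
RR2 = 215 / 418 = 0.5144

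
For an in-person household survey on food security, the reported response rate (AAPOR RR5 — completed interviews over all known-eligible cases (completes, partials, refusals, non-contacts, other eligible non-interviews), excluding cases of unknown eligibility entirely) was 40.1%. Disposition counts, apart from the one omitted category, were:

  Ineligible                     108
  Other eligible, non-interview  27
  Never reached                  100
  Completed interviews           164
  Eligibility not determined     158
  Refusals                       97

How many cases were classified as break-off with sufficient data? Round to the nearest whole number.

21

RR5 = 164 / D = 0.401
D = 164 / 0.401 = 409.0
Rest of base = 388
break-off with sufficient data = 409.0 − 388 ≈ 21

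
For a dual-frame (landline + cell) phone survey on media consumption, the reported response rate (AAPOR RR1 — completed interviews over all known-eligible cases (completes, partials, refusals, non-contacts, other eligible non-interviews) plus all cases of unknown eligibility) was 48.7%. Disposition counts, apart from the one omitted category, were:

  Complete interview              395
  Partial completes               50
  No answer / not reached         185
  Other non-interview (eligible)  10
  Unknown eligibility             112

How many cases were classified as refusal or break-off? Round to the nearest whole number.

RR1 = 395 / D = 0.487
D = 395 / 0.487 = 811.1
Remaining denominator categories sum to 752
refusal or break-off = 811.1 − 752 ≈ 59

59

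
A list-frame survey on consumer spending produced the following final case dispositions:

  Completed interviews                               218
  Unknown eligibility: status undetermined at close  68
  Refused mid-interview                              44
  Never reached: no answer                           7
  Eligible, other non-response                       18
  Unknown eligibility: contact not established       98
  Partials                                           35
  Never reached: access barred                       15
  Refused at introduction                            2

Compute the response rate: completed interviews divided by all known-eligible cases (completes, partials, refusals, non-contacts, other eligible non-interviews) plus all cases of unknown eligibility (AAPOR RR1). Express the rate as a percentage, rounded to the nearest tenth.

43.2%

Refusals = 2 + 44 = 46
Never reached = 7 + 15 = 22
Unknown if eligible = 98 + 68 = 166
Numerator = 218
Denom = 218 + 35 + 46 + 22 + 18 + 166 = 505
RR1 = 218 / 505 = 0.4317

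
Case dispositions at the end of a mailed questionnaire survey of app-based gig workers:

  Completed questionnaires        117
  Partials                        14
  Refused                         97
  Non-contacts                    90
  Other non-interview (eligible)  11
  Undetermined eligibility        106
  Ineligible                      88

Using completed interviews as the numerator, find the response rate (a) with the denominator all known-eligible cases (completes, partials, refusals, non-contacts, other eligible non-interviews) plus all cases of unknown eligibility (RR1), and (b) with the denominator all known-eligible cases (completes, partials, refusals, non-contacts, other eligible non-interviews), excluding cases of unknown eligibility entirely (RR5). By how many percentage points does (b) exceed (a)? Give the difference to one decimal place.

8.7

Numerator → 117
Denom → 117 + 14 + 97 + 90 + 11 + 106 = 435
RR1 = 117 / 435 = 0.2690
Denom → 117 + 14 + 97 + 90 + 11 = 329
RR5 = 117 / 329 = 0.3556
Difference = 35.56 − 26.90 = 8.66 percentage points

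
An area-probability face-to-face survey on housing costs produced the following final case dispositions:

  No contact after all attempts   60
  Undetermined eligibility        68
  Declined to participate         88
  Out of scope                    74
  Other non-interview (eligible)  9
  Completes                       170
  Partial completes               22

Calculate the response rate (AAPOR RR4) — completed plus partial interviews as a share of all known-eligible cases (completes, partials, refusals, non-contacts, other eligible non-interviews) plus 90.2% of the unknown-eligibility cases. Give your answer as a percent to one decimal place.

Top = 170 + 22 = 192
Known eligible = 170 + 22 + 88 + 60 + 9 = 349
e × U = 0.9020 × 68 = 61.34
Denominator = 349 + 61.34 = 410.34
RR4 = 192 / 410.34 = 0.4679

46.8%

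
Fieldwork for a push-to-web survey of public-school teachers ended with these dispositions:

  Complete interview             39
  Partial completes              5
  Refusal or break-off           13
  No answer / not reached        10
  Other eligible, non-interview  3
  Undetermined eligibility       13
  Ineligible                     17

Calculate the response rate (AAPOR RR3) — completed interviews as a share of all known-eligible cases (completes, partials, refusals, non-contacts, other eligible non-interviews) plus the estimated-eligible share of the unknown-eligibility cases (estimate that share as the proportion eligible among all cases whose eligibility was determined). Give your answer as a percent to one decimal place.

48.5%

Num → 39
Known eligible → 39 + 5 + 13 + 10 + 3 = 70
e = 70 / (70 + 17) = 70 / 87 = 0.8046
Eligible share of unknowns → 0.8046 × 13 = 10.46
Denominator → 70 + 10.46 = 80.46
RR3 = 39 / 80.46 = 0.4847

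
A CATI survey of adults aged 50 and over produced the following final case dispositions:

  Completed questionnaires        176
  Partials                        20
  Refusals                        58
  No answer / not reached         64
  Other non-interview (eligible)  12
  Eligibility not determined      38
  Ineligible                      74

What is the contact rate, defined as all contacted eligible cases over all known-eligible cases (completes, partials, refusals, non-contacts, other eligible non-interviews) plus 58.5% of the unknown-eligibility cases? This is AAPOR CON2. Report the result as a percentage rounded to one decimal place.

Top → 176 + 20 + 58 + 12 = 266
Eligible (known) → 176 + 20 + 58 + 64 + 12 = 330
Eligible share of unknowns → 0.5850 × 38 = 22.23
Denom → 330 + 22.23 = 352.23
CON2 = 266 / 352.23 = 0.7552

75.5%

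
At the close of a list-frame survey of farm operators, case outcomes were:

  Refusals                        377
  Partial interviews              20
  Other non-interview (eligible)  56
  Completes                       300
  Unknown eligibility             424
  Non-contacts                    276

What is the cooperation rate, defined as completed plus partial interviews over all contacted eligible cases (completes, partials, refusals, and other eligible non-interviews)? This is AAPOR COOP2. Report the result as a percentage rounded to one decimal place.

Num → 300 + 20 = 320
Denom → 300 + 20 + 377 + 56 = 753
COOP2 = 320 / 753 = 0.4250

42.5%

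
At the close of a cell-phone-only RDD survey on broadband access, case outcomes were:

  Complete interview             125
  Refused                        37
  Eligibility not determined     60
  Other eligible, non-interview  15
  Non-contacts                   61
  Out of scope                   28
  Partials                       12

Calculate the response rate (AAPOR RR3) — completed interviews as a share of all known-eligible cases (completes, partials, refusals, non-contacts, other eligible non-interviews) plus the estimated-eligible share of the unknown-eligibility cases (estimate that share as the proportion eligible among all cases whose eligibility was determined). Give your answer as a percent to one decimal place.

41.1%

Top: 125
Eligible (known): 125 + 12 + 37 + 61 + 15 = 250
e = 250 / (250 + 28) = 250 / 278 = 0.8993
e × U: 0.8993 × 60 = 53.96
Denominator: 250 + 53.96 = 303.96
RR3 = 125 / 303.96 = 0.4112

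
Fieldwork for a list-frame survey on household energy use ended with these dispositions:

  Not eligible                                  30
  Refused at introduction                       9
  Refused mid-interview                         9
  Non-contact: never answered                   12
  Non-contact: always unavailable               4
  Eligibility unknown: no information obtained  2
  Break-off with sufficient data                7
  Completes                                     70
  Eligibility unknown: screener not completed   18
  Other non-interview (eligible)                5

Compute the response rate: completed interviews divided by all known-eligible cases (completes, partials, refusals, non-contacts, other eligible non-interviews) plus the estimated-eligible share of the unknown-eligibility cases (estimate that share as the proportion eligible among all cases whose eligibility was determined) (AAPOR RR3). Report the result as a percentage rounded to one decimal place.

Refusal or break-off = 9 + 9 = 18
No contact after all attempts = 12 + 4 = 16
Eligibility not determined = 18 + 2 = 20
Num = 70
Determined eligible = 70 + 7 + 18 + 16 + 5 = 116
e = 116 / (116 + 30) = 116 / 146 = 0.7945
Estimated eligible among unknowns = 0.7945 × 20 = 15.89
Base = 116 + 15.89 = 131.89
RR3 = 70 / 131.89 = 0.5307

53.1%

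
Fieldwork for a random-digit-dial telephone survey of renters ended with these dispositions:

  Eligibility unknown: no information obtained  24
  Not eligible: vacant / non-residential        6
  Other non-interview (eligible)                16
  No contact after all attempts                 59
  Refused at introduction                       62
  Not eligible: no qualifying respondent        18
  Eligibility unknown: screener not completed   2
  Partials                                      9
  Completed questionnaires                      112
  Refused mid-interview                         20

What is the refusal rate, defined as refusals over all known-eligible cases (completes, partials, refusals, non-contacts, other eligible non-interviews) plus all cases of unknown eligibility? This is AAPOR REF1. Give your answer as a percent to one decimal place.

27.0%

Refusal or break-off = 62 + 20 = 82
Unknown eligibility = 2 + 24 = 26
Not eligible = 18 + 6 = 24
Top: 82
Denom: 112 + 9 + 82 + 59 + 16 + 26 = 304
REF1 = 82 / 304 = 0.2697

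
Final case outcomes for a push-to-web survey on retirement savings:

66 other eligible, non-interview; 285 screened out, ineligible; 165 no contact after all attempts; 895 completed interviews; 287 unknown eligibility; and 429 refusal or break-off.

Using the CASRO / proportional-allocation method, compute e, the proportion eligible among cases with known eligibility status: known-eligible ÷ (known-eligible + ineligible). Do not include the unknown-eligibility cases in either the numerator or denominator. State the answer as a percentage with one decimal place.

84.5%

Known eligible: 895 + 429 + 165 + 66 = 1555
e = 1555 / (1555 + 285) = 1555 / 1840 = 0.8451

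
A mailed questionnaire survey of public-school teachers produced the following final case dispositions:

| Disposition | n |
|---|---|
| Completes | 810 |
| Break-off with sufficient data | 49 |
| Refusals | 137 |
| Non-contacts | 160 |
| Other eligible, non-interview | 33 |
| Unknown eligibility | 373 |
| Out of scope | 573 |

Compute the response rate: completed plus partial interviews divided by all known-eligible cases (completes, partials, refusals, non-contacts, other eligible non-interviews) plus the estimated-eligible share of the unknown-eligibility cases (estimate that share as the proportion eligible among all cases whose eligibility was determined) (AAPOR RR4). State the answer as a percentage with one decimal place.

Top → 810 + 49 = 859
Known eligible → 810 + 49 + 137 + 160 + 33 = 1189
e = 1189 / (1189 + 573) = 1189 / 1762 = 0.6748
Estimated eligible among unknowns → 0.6748 × 373 = 251.70
Base → 1189 + 251.70 = 1440.70
RR4 = 859 / 1440.70 = 0.5962

59.6%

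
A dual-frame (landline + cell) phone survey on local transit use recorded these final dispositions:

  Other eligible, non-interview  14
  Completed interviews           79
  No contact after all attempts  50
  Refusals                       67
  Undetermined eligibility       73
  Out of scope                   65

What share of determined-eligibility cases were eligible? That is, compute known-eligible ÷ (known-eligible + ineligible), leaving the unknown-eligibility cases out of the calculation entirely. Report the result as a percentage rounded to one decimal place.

76.4%

Determined eligible: 79 + 67 + 50 + 14 = 210
e = 210 / (210 + 65) = 210 / 275 = 0.7636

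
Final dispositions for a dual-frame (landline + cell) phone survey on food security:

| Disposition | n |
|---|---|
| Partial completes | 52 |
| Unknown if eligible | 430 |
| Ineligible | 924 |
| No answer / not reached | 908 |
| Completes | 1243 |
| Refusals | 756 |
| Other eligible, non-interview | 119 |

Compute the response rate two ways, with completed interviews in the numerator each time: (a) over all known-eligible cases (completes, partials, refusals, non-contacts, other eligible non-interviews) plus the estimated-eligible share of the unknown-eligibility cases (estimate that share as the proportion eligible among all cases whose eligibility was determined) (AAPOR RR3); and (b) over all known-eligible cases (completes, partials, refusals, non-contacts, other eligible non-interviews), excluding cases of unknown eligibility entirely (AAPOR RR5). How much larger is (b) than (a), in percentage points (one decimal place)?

3.9

Num = 1243
Determined eligible = 1243 + 52 + 756 + 908 + 119 = 3078
e = 3078 / (3078 + 924) = 3078 / 4002 = 0.7691
Estimated eligible among unknowns = 0.7691 × 430 = 330.71
Base = 3078 + 330.71 = 3408.71
RR3 = 1243 / 3408.71 = 0.3647
Base = 1243 + 52 + 756 + 908 + 119 = 3078
RR5 = 1243 / 3078 = 0.4038
Difference = 40.38 − 36.47 = 3.91 percentage points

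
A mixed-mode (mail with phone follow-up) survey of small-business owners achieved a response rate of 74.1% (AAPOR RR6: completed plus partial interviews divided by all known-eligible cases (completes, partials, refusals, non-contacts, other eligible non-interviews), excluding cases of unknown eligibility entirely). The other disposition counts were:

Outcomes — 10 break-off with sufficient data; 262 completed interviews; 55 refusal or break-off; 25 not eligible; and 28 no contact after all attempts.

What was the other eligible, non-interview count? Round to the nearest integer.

12

Num: 262 + 10 = 272
RR6 = 272 / D = 0.741
D = 272 / 0.741 = 367.1
Rest of base = 355
other eligible, non-interview = 367.1 − 355 ≈ 12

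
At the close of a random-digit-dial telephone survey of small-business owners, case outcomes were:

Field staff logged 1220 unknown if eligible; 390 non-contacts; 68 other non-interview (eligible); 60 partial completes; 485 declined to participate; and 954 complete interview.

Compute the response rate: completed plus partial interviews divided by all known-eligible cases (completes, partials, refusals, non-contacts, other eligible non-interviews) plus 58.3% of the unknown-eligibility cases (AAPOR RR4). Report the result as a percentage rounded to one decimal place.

38.0%

Numerator: 954 + 60 = 1014
Known eligible: 954 + 60 + 485 + 390 + 68 = 1957
Estimated eligible among unknowns: 0.5830 × 1220 = 711.26
Base: 1957 + 711.26 = 2668.26
RR4 = 1014 / 2668.26 = 0.3800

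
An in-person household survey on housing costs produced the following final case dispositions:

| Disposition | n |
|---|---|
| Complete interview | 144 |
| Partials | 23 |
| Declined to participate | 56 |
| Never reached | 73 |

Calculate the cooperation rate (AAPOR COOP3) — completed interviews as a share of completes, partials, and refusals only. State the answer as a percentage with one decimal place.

Num: 144
Base: 144 + 23 + 56 = 223
COOP3 = 144 / 223 = 0.6457

64.6%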